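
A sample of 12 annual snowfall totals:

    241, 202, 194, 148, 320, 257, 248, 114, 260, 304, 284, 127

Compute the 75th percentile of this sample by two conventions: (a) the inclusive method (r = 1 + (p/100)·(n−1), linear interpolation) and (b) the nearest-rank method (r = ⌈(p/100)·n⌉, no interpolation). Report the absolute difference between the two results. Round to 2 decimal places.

Sorted: 114, 127, 148, 194, 202, 241, 248, 257, 260, 284, 304, 320.
n = 12.
(a) r = 9.25; between ranks 9 (260) and 10 (284): 266.
(b) the nearest-rank method: rank 9 → 260.
|266 − 260| = 6.

6.00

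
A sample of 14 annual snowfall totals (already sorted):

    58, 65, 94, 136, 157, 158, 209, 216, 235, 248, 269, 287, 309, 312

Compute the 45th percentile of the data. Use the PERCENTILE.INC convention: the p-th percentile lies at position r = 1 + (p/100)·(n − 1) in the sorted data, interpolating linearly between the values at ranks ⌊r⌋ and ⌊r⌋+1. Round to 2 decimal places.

201.35

n = 14.
r = 1 + (45/100)·(14 − 1) = 1 + 5.85 = 6.85.
Rank 6 is 158 and rank 7 is 209.
Interpolate: 158 + 0.85·(209 − 158) = 158 + 0.85·51 = 201.35.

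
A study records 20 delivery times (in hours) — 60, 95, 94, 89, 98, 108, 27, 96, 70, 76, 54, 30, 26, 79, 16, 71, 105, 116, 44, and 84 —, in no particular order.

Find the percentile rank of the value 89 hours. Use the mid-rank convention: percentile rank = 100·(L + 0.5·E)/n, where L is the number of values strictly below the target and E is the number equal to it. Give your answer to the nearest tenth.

62.5

Sorted: 16, 26, 27, 30, 44, 54, 60, 70, 71, 76, 79, 84, 89, 94, 95, 96, 98, 105, 108, 116.
Count below 89: L = 12; count equal: E = 1; n = 20.
Percentile rank = 100·(12 + 0.5·1)/20 = 100·12.5/20 = 62.5.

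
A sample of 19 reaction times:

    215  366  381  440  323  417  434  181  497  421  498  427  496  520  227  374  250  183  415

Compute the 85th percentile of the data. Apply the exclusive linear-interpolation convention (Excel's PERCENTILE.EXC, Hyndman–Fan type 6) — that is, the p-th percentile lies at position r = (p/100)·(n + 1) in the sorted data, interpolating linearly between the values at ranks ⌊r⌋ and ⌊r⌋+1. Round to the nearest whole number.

Sorted: 181, 183, 215, 227, 250, 323, 366, 374, 381, 415, 417, 421, 427, 434, 440, 496, 497, 498, 520.
n = 19.
r = (85/100)·(19 + 1) = 17.
r is an integer, so P85 is the value at rank 17: 497.

497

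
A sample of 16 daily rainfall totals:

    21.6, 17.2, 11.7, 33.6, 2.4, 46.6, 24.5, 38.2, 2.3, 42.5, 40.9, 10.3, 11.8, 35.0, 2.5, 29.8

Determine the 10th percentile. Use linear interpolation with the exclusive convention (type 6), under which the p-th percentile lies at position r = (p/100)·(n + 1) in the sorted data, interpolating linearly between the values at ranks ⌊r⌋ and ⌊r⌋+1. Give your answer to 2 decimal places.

2.37

Sorted: 2.3, 2.4, 2.5, 10.3, 11.7, 11.8, 17.2, 21.6, 24.5, 29.8, 33.6, 35.0, 38.2, 40.9, 42.5, 46.6.
n = 16.
r = (10/100)·(16 + 1) = 1.7.
Rank 1 is 2.3 and rank 2 is 2.4.
Interpolate: 2.3 + 0.7·(2.4 − 2.3) = 2.3 + 0.7·0.1 = 2.37.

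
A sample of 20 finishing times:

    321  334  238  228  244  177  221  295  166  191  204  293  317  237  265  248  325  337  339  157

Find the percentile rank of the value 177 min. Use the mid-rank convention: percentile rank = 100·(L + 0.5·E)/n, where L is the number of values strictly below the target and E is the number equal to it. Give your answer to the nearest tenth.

Sorted: 157, 166, 177, 191, 204, 221, 228, 237, 238, 244, 248, 265, 293, 295, 317, 321, 325, 334, 337, 339.
Count below 177: L = 2; count equal: E = 1; n = 20.
Percentile rank = 100·(2 + 0.5·1)/20 = 100·2.5/20 = 12.5.

12.5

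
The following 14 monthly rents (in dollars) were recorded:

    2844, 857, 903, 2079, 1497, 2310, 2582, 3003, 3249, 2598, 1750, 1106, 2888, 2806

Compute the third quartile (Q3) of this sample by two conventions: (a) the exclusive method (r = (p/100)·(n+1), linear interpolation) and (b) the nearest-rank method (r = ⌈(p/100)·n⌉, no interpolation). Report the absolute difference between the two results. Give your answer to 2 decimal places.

Sorted: 857, 903, 1106, 1497, 1750, 2079, 2310, 2582, 2598, 2806, 2844, 2888, 3003, 3249.
n = 14.
(a) r = 11.25; between ranks 11 (2844) and 12 (2888): 2855.
(b) the nearest-rank method: rank 11 → 2844.
|2855 − 2844| = 11.

11.00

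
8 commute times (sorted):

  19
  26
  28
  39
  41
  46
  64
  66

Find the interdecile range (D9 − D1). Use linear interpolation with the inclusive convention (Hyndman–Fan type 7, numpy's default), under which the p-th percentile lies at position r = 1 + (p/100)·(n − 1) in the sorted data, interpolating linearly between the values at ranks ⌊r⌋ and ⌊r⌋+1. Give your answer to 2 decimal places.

n = 8.
P10: r = 1.7; ranks 1–2 are 19, 26; interpolating gives 23.9.
P90: r = 7.3; ranks 7–8 are 64, 66; interpolating gives 64.6.
Difference: 64.6 − 23.9 = 40.7.

40.70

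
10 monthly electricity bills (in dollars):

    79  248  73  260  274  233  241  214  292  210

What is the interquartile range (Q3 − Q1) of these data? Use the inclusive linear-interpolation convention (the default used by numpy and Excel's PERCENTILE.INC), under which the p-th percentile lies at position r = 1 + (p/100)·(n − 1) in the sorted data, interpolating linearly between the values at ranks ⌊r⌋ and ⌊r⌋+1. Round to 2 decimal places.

Sorted: 73, 79, 210, 214, 233, 241, 248, 260, 274, 292.
n = 10.
P25: r = 3.25; ranks 3–4 are 210, 214; interpolating gives 211.
P75: r = 7.75; ranks 7–8 are 248, 260; interpolating gives 257.
Difference: 257 − 211 = 46.

46.00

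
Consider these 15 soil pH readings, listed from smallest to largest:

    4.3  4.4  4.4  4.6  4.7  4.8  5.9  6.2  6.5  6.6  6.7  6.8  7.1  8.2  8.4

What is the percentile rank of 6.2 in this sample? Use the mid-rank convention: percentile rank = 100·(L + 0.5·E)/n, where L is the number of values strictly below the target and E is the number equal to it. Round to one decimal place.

50.0

Count below 6.2: L = 7; count equal: E = 1; n = 15.
Percentile rank = 100·(7 + 0.5·1)/15 = 100·7.5/15 = 50.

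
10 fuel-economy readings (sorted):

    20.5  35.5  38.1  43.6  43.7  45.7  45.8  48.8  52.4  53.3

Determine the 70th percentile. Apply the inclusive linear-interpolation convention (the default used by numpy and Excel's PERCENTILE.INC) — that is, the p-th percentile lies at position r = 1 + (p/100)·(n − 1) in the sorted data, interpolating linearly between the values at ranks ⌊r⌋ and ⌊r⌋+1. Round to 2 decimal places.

n = 10.
r = 1 + (70/100)·(10 − 1) = 1 + 6.3 = 7.3.
Rank 7 is 45.8 and rank 8 is 48.8.
Interpolate: 45.8 + 0.3·(48.8 − 45.8) = 45.8 + 0.3·3 = 46.7.

46.70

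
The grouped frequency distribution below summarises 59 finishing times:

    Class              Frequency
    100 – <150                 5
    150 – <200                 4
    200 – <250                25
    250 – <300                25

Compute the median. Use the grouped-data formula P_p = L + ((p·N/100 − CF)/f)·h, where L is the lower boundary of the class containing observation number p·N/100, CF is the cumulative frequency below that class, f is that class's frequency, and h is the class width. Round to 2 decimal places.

N = 59; target position k = 50/100 · 59 = 29.5.
Cumulative frequencies: 5, 9, 34, 59.
Observation 29.5 falls in the class 200 – <250.
L = 200, CF = 9, f = 25, h = 50.
P50 = 200 + ((29.5 − 9)/25)·50 = 200 + 41 = 241.

241.00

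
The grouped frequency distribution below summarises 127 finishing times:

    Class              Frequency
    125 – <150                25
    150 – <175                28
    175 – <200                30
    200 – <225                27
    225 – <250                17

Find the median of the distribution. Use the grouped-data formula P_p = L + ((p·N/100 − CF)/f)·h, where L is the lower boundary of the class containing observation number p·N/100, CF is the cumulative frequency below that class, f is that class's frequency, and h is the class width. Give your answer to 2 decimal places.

N = 127; target position k = 50/100 · 127 = 63.5.
Cumulative frequencies: 25, 53, 83, 110, 127.
Observation 63.5 falls in the class 175 – <200.
L = 175, CF = 53, f = 30, h = 25.
P50 = 175 + ((63.5 − 53)/30)·25 = 175 + 8.75 = 183.75.

183.75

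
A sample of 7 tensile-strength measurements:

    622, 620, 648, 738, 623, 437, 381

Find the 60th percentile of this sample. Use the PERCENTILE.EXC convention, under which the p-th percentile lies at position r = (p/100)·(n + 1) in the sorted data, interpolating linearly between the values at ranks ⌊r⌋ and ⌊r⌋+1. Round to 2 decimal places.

Sorted: 381, 437, 620, 622, 623, 648, 738.
n = 7.
r = (60/100)·(7 + 1) = 4.8.
Rank 4 is 622 and rank 5 is 623.
Interpolate: 622 + 0.8·(623 − 622) = 622 + 0.8·1 = 622.8.

622.80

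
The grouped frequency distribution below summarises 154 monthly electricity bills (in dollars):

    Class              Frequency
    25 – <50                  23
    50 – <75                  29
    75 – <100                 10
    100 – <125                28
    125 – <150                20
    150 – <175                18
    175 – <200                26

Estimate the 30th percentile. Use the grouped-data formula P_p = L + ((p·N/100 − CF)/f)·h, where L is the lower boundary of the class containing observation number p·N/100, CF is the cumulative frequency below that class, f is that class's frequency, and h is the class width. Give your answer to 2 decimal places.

70.00

N = 154; target position k = 30/100 · 154 = 46.2.
Cumulative frequencies: 23, 52, 62, 90, 110, 128, 154.
Observation 46.2 falls in the class 50 – <75.
L = 50, CF = 23, f = 29, h = 25.
P30 = 50 + ((46.2 − 23)/29)·25 = 50 + 20 = 70.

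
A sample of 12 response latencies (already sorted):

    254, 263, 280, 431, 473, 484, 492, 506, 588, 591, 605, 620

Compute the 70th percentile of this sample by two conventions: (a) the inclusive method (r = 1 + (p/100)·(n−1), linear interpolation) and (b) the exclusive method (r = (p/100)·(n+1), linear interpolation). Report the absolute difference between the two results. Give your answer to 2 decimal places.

n = 12.
(a) r = 8.7; between ranks 8 (506) and 9 (588): 563.4.
(b) r = 9.1; between ranks 9 (588) and 10 (591): 588.3.
|563.4 − 588.3| = 24.9.

24.90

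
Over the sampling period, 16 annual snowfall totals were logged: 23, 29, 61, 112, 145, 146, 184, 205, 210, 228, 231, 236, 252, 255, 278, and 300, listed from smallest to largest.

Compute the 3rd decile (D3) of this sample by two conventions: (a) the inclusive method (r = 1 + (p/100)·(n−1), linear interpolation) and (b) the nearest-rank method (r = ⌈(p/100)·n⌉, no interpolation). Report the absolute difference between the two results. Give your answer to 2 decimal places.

0.50

n = 16.
(a) r = 5.5; between ranks 5 (145) and 6 (146): 145.5.
(b) the nearest-rank method: rank 5 → 145.
|145.5 − 145| = 0.5.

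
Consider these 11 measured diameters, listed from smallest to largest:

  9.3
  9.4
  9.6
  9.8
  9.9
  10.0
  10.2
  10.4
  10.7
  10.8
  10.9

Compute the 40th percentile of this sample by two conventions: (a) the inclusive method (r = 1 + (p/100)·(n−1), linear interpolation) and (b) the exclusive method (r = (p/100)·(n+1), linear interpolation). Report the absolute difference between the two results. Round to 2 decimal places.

n = 11.
(a) r = 5 → value at rank 5 = 9.9.
(b) r = 4.8; between ranks 4 (9.8) and 5 (9.9): 9.88.
|9.9 − 9.88| = 0.02.

0.02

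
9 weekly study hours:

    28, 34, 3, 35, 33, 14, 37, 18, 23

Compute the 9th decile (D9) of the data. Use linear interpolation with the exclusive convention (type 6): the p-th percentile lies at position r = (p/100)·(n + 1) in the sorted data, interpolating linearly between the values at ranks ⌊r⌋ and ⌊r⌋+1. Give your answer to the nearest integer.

Sorted: 3, 14, 18, 23, 28, 33, 34, 35, 37.
n = 9.
r = (90/100)·(9 + 1) = 9.
r is an integer, so P90 is the value at rank 9: 37.

37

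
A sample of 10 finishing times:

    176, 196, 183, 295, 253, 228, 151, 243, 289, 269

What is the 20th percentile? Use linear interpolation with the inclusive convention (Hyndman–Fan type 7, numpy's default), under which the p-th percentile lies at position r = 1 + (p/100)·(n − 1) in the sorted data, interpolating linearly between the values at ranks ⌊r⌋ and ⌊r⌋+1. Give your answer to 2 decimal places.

181.60

Sorted: 151, 176, 183, 196, 228, 243, 253, 269, 289, 295.
n = 10.
r = 1 + (20/100)·(10 − 1) = 1 + 1.8 = 2.8.
Rank 2 is 176 and rank 3 is 183.
Interpolate: 176 + 0.8·(183 − 176) = 176 + 0.8·7 = 181.6.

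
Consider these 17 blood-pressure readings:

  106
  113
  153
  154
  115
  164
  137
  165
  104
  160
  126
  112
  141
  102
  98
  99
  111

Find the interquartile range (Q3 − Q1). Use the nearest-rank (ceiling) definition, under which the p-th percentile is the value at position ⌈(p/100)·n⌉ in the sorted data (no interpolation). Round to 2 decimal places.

47.00

Sorted: 98, 99, 102, 104, 106, 111, 112, 113, 115, 126, 137, 141, 153, 154, 160, 164, 165.
n = 17.
P25: rank ⌈25/100·17⌉ = 5 → 106.
P75: rank ⌈75/100·17⌉ = 13 → 153.
Difference: 153 − 106 = 47.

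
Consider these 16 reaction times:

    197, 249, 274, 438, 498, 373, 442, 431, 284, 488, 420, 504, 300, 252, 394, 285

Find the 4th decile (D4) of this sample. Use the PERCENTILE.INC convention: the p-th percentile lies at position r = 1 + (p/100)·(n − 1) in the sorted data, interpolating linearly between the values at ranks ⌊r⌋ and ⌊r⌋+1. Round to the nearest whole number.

300

Sorted: 197, 249, 252, 274, 284, 285, 300, 373, 394, 420, 431, 438, 442, 488, 498, 504.
n = 16.
r = 1 + (40/100)·(16 − 1) = 1 + 6 = 7.
r is an integer, so P40 is the value at rank 7: 300.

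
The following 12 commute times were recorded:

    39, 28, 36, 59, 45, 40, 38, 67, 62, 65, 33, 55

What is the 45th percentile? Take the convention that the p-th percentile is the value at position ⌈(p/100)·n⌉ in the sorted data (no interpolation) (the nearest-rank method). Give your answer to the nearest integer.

40

Sorted: 28, 33, 36, 38, 39, 40, 45, 55, 59, 62, 65, 67.
n = 12.
Position = ⌈45/100 · 12⌉ = ⌈5.4⌉ = 6.
The value at rank 6 is 40.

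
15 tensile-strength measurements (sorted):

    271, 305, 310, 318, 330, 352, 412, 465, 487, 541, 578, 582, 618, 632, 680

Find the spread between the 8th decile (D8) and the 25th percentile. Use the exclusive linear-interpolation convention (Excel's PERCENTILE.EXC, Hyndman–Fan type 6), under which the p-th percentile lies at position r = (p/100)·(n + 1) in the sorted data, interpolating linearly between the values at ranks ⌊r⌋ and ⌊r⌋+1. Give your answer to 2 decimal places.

n = 15.
P25: r = 4 (integer) → 318.
P80: r = 12.8; ranks 12–13 are 582, 618; interpolating gives 610.8.
Difference: 610.8 − 318 = 292.8.

292.80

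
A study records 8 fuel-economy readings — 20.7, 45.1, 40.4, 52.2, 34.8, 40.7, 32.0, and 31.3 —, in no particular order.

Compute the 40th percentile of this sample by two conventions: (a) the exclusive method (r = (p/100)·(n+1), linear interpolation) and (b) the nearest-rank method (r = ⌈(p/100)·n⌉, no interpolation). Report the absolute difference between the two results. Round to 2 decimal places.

Sorted: 20.7, 31.3, 32.0, 34.8, 40.4, 40.7, 45.1, 52.2.
n = 8.
(a) r = 3.6; between ranks 3 (32.0) and 4 (34.8): 33.68.
(b) the nearest-rank method: rank 4 → 34.8.
|33.68 − 34.8| = 1.12.

1.12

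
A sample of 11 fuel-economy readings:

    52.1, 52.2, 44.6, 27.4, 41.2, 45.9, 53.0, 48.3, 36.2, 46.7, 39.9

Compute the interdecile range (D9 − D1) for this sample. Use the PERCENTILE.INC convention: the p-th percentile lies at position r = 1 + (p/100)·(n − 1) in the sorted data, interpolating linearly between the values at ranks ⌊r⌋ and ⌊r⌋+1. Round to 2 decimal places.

Sorted: 27.4, 36.2, 39.9, 41.2, 44.6, 45.9, 46.7, 48.3, 52.1, 52.2, 53.0.
n = 11.
P10: r = 2 (integer) → 36.2.
P90: r = 10 (integer) → 52.2.
Difference: 52.2 − 36.2 = 16.

16.00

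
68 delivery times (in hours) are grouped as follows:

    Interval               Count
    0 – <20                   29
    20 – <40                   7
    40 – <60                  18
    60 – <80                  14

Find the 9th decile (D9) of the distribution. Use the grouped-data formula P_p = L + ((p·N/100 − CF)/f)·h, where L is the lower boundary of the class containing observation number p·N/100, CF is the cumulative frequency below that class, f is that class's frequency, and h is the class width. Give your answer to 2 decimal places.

N = 68; target position k = 90/100 · 68 = 61.2.
Cumulative frequencies: 29, 36, 54, 68.
Observation 61.2 falls in the class 60 – <80.
L = 60, CF = 54, f = 14, h = 20.
P90 = 60 + ((61.2 − 54)/14)·20 = 60 + 10.2857 = 70.2857.

70.29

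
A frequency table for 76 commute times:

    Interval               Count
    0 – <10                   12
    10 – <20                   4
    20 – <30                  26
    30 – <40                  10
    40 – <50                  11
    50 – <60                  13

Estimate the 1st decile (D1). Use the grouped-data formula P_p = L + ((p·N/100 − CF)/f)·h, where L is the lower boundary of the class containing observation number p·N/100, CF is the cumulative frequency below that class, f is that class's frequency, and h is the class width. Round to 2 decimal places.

6.33

N = 76; target position k = 10/100 · 76 = 7.6.
Cumulative frequencies: 12, 16, 42, 52, 63, 76.
Observation 7.6 falls in the class 0 – <10.
L = 0, CF = 0, f = 12, h = 10.
P10 = 0 + ((7.6 − 0)/12)·10 = 0 + 6.33333 = 6.33333.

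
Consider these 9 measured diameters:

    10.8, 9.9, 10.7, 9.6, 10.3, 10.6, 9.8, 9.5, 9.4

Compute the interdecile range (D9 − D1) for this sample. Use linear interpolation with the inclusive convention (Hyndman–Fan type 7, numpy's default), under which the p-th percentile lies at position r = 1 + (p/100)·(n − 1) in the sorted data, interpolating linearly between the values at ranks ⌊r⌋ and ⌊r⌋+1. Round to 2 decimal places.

Sorted: 9.4, 9.5, 9.6, 9.8, 9.9, 10.3, 10.6, 10.7, 10.8.
n = 9.
P10: r = 1.8; ranks 1–2 are 9.4, 9.5; interpolating gives 9.48.
P90: r = 8.2; ranks 8–9 are 10.7, 10.8; interpolating gives 10.72.
Difference: 10.72 − 9.48 = 1.24.

1.24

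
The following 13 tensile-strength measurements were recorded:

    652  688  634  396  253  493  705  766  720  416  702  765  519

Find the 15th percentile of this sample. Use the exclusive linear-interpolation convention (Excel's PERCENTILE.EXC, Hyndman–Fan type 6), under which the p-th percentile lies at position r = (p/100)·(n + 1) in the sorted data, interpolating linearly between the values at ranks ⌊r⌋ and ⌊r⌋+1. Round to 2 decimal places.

398.00

Sorted: 253, 396, 416, 493, 519, 634, 652, 688, 702, 705, 720, 765, 766.
n = 13.
r = (15/100)·(13 + 1) = 2.1.
Rank 2 is 396 and rank 3 is 416.
Interpolate: 396 + 0.1·(416 − 396) = 396 + 0.1·20 = 398.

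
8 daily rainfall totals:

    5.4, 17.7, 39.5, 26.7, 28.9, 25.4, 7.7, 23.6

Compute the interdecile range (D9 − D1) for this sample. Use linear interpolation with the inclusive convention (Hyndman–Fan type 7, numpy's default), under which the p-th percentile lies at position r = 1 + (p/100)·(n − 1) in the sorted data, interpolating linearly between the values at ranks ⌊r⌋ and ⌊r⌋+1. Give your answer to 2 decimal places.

25.07

Sorted: 5.4, 7.7, 17.7, 23.6, 25.4, 26.7, 28.9, 39.5.
n = 8.
P10: r = 1.7; ranks 1–2 are 5.4, 7.7; interpolating gives 7.01.
P90: r = 7.3; ranks 7–8 are 28.9, 39.5; interpolating gives 32.08.
Difference: 32.08 − 7.01 = 25.07.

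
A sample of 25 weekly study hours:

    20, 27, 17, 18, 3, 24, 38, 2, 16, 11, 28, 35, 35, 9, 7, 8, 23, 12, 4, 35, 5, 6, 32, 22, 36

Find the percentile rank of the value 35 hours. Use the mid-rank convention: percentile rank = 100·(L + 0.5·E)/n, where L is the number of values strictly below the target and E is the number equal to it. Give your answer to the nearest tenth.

Sorted: 2, 3, 4, 5, 6, 7, 8, 9, 11, 12, 16, 17, 18, 20, 22, 23, 24, 27, 28, 32, 35, 35, 35, 36, 38.
Count below 35: L = 20; count equal: E = 3; n = 25.
Percentile rank = 100·(20 + 0.5·3)/25 = 100·21.5/25 = 86.

86.0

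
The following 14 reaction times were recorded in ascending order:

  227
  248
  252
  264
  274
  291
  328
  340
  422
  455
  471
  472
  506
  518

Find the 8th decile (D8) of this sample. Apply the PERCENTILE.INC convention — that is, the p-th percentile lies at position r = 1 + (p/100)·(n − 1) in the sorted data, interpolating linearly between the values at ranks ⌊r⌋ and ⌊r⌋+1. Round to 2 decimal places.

471.40

n = 14.
r = 1 + (80/100)·(14 − 1) = 1 + 10.4 = 11.4.
Rank 11 is 471 and rank 12 is 472.
Interpolate: 471 + 0.4·(472 − 471) = 471 + 0.4·1 = 471.4.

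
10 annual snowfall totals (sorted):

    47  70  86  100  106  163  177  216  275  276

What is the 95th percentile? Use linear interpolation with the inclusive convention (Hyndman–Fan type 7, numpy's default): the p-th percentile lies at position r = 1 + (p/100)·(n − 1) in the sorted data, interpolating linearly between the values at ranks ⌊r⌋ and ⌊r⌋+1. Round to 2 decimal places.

n = 10.
r = 1 + (95/100)·(10 − 1) = 1 + 8.55 = 9.55.
Rank 9 is 275 and rank 10 is 276.
Interpolate: 275 + 0.55·(276 − 275) = 275 + 0.55·1 = 275.55.

275.55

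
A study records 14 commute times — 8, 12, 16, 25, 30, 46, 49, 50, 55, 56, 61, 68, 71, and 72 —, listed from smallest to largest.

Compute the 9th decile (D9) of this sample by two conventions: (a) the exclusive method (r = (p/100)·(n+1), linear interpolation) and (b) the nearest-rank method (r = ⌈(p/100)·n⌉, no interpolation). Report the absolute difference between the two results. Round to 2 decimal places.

n = 14.
(a) r = 13.5; between ranks 13 (71) and 14 (72): 71.5.
(b) the nearest-rank method: rank 13 → 71.
|71.5 − 71| = 0.5.

0.50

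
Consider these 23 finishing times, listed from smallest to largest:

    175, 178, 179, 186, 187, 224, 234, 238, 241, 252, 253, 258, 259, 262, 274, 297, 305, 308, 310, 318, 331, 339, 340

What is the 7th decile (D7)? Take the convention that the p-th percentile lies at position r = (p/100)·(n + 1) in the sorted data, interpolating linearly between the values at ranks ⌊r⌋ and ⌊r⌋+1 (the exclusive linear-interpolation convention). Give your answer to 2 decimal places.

303.40

n = 23.
r = (70/100)·(23 + 1) = 16.8.
Rank 16 is 297 and rank 17 is 305.
Interpolate: 297 + 0.8·(305 − 297) = 297 + 0.8·8 = 303.4.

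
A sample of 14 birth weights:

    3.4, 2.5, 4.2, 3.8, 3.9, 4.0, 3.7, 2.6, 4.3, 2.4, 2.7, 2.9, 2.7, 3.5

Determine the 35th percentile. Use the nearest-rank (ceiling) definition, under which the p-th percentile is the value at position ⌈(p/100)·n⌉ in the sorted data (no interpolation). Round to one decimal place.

Sorted: 2.4, 2.5, 2.6, 2.7, 2.7, 2.9, 3.4, 3.5, 3.7, 3.8, 3.9, 4.0, 4.2, 4.3.
n = 14.
Position = ⌈35/100 · 14⌉ = ⌈4.9⌉ = 5.
The value at rank 5 is 2.7.

2.7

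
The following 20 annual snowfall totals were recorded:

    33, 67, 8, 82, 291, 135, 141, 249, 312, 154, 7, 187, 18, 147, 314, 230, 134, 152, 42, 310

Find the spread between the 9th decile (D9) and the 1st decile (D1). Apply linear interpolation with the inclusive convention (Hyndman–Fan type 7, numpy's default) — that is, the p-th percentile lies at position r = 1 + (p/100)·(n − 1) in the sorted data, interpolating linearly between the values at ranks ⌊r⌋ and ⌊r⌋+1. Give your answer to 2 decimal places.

Sorted: 7, 8, 18, 33, 42, 67, 82, 134, 135, 141, 147, 152, 154, 187, 230, 249, 291, 310, 312, 314.
n = 20.
P10: r = 2.9; ranks 2–3 are 8, 18; interpolating gives 17.
P90: r = 18.1; ranks 18–19 are 310, 312; interpolating gives 310.2.
Difference: 310.2 − 17 = 293.2.

293.20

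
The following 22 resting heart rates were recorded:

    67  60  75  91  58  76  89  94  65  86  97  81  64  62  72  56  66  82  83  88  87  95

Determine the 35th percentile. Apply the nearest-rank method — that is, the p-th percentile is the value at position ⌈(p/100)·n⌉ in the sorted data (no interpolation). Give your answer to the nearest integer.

67

Sorted: 56, 58, 60, 62, 64, 65, 66, 67, 72, 75, 76, 81, 82, 83, 86, 87, 88, 89, 91, 94, 95, 97.
n = 22.
Position = ⌈35/100 · 22⌉ = ⌈7.7⌉ = 8.
The value at rank 8 is 67.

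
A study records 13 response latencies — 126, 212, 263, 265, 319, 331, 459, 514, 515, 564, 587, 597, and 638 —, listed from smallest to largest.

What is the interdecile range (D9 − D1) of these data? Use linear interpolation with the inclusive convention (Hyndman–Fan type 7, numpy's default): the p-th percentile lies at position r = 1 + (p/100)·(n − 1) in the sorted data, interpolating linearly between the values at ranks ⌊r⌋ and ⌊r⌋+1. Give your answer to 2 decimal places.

372.80

n = 13.
P10: r = 2.2; ranks 2–3 are 212, 263; interpolating gives 222.2.
P90: r = 11.8; ranks 11–12 are 587, 597; interpolating gives 595.
Difference: 595 − 222.2 = 372.8.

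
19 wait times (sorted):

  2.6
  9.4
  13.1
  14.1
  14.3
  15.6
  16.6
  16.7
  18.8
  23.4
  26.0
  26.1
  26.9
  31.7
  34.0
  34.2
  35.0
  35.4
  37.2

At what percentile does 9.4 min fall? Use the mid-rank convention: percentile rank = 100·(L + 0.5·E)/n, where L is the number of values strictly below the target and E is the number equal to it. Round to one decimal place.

7.9

Count below 9.4: L = 1; count equal: E = 1; n = 19.
Percentile rank = 100·(1 + 0.5·1)/19 = 100·1.5/19 = 7.895.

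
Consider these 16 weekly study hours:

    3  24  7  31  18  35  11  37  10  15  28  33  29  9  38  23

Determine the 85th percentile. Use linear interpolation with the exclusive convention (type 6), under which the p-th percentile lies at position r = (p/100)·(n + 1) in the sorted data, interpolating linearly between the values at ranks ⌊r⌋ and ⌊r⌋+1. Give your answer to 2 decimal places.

Sorted: 3, 7, 9, 10, 11, 15, 18, 23, 24, 28, 29, 31, 33, 35, 37, 38.
n = 16.
r = (85/100)·(16 + 1) = 14.45.
Rank 14 is 35 and rank 15 is 37.
Interpolate: 35 + 0.45·(37 − 35) = 35 + 0.45·2 = 35.9.

35.90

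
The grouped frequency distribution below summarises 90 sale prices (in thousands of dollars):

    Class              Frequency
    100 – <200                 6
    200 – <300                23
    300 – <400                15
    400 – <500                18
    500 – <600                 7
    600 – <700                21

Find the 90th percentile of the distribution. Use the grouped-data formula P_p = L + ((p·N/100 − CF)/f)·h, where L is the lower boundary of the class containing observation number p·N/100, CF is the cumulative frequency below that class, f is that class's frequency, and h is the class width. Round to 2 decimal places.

N = 90; target position k = 90/100 · 90 = 81.
Cumulative frequencies: 6, 29, 44, 62, 69, 90.
Observation 81 falls in the class 600 – <700.
L = 600, CF = 69, f = 21, h = 100.
P90 = 600 + ((81 − 69)/21)·100 = 600 + 57.1429 = 657.143.

657.14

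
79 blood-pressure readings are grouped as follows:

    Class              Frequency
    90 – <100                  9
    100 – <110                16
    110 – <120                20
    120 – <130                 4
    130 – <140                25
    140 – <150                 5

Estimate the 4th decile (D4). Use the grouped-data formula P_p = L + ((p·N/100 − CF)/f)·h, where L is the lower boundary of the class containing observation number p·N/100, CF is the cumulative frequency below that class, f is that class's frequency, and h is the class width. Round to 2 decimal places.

113.30

N = 79; target position k = 40/100 · 79 = 31.6.
Cumulative frequencies: 9, 25, 45, 49, 74, 79.
Observation 31.6 falls in the class 110 – <120.
L = 110, CF = 25, f = 20, h = 10.
P40 = 110 + ((31.6 − 25)/20)·10 = 110 + 3.3 = 113.3.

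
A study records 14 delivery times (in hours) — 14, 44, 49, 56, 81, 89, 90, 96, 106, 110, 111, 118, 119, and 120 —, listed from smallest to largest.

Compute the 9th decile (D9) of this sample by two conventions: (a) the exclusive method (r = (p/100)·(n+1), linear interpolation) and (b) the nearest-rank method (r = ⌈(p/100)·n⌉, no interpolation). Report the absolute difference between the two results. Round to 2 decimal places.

0.50

n = 14.
(a) r = 13.5; between ranks 13 (119) and 14 (120): 119.5.
(b) the nearest-rank method: rank 13 → 119.
|119.5 − 119| = 0.5.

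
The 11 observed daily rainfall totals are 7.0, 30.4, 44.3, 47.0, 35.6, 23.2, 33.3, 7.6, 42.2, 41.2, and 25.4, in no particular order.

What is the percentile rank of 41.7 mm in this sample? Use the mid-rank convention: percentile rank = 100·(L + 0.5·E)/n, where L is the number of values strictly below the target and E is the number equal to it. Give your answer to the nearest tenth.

Sorted: 7.0, 7.6, 23.2, 25.4, 30.4, 33.3, 35.6, 41.2, 42.2, 44.3, 47.0.
Count below 41.7: L = 8; count equal: E = 0; n = 11.
Percentile rank = 100·(8 + 0.5·0)/11 = 100·8/11 = 72.73.

72.7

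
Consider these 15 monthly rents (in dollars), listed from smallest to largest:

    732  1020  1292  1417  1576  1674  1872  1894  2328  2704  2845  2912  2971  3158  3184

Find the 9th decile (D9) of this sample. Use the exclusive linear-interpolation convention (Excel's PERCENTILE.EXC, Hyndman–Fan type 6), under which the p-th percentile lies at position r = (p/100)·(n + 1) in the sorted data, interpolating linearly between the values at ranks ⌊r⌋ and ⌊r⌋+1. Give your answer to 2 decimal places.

3168.40

n = 15.
r = (90/100)·(15 + 1) = 14.4.
Rank 14 is 3158 and rank 15 is 3184.
Interpolate: 3158 + 0.4·(3184 − 3158) = 3158 + 0.4·26 = 3168.4.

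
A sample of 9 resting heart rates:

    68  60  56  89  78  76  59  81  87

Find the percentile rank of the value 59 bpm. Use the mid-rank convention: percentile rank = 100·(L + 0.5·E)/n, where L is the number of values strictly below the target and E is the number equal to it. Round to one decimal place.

Sorted: 56, 59, 60, 68, 76, 78, 81, 87, 89.
Count below 59: L = 1; count equal: E = 1; n = 9.
Percentile rank = 100·(1 + 0.5·1)/9 = 100·1.5/9 = 16.67.

16.7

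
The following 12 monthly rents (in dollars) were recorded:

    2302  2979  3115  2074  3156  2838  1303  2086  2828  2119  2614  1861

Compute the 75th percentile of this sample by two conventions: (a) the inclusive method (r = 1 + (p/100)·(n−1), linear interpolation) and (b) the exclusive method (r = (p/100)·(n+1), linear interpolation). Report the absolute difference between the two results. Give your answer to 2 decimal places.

70.50

Sorted: 1303, 1861, 2074, 2086, 2119, 2302, 2614, 2828, 2838, 2979, 3115, 3156.
n = 12.
(a) r = 9.25; between ranks 9 (2838) and 10 (2979): 2873.25.
(b) r = 9.75; between ranks 9 (2838) and 10 (2979): 2943.75.
|2873.25 − 2943.75| = 70.5.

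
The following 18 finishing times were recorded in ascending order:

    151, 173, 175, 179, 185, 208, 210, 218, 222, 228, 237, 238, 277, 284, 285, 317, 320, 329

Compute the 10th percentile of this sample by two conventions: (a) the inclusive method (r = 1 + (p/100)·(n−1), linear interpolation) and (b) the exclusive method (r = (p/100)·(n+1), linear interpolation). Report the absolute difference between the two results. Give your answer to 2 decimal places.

n = 18.
(a) r = 2.7; between ranks 2 (173) and 3 (175): 174.4.
(b) r = 1.9; between ranks 1 (151) and 2 (173): 170.8.
|174.4 − 170.8| = 3.6.

3.60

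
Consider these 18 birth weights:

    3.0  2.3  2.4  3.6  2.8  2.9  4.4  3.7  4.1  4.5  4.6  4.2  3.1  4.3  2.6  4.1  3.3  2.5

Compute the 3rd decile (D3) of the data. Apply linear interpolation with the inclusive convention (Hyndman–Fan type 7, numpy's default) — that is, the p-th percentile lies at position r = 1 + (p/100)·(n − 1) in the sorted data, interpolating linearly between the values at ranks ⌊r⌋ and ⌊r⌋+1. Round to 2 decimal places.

2.91

Sorted: 2.3, 2.4, 2.5, 2.6, 2.8, 2.9, 3.0, 3.1, 3.3, 3.6, 3.7, 4.1, 4.1, 4.2, 4.3, 4.4, 4.5, 4.6.
n = 18.
r = 1 + (30/100)·(18 − 1) = 1 + 5.1 = 6.1.
Rank 6 is 2.9 and rank 7 is 3.0.
Interpolate: 2.9 + 0.1·(3.0 − 2.9) = 2.9 + 0.1·0.1 = 2.91.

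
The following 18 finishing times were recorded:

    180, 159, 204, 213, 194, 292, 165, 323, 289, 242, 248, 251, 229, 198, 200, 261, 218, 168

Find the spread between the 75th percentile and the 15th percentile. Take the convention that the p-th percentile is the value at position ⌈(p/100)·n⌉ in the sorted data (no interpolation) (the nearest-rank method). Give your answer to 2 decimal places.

Sorted: 159, 165, 168, 180, 194, 198, 200, 204, 213, 218, 229, 242, 248, 251, 261, 289, 292, 323.
n = 18.
P15: rank ⌈15/100·18⌉ = 3 → 168.
P75: rank ⌈75/100·18⌉ = 14 → 251.
Difference: 251 − 168 = 83.

83.00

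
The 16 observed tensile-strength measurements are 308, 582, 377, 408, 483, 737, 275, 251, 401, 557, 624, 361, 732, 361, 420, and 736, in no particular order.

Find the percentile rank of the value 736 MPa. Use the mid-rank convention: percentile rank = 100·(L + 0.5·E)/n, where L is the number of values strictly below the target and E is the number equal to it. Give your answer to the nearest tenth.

Sorted: 251, 275, 308, 361, 361, 377, 401, 408, 420, 483, 557, 582, 624, 732, 736, 737.
Count below 736: L = 14; count equal: E = 1; n = 16.
Percentile rank = 100·(14 + 0.5·1)/16 = 100·14.5/16 = 90.62.

90.6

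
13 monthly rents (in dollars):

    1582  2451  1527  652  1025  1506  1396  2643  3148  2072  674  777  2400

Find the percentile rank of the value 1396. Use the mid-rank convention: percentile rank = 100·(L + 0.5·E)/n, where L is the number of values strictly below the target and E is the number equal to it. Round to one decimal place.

Sorted: 652, 674, 777, 1025, 1396, 1506, 1527, 1582, 2072, 2400, 2451, 2643, 3148.
Count below 1396: L = 4; count equal: E = 1; n = 13.
Percentile rank = 100·(4 + 0.5·1)/13 = 100·4.5/13 = 34.62.

34.6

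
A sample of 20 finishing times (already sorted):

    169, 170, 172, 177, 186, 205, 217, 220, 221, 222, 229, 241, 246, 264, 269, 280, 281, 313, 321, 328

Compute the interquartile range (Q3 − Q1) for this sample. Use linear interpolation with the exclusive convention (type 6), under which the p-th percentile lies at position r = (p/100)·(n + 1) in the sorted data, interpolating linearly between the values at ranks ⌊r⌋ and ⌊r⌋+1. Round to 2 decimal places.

86.50

n = 20.
P25: r = 5.25; ranks 5–6 are 186, 205; interpolating gives 190.75.
P75: r = 15.75; ranks 15–16 are 269, 280; interpolating gives 277.25.
Difference: 277.25 − 190.75 = 86.5.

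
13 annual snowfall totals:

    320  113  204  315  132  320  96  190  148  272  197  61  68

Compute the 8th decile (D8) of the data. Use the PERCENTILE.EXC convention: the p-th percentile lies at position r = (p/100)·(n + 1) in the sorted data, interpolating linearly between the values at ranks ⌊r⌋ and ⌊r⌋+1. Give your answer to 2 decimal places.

Sorted: 61, 68, 96, 113, 132, 148, 190, 197, 204, 272, 315, 320, 320.
n = 13.
r = (80/100)·(13 + 1) = 11.2.
Rank 11 is 315 and rank 12 is 320.
Interpolate: 315 + 0.2·(320 − 315) = 315 + 0.2·5 = 316.

316.00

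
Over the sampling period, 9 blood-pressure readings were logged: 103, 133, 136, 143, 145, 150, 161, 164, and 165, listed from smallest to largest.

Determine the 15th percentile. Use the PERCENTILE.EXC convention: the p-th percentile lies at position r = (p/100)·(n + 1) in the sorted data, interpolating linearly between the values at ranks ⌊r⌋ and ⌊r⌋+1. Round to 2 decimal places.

118.00

n = 9.
r = (15/100)·(9 + 1) = 1.5.
Rank 1 is 103 and rank 2 is 133.
Interpolate: 103 + 0.5·(133 − 103) = 103 + 0.5·30 = 118.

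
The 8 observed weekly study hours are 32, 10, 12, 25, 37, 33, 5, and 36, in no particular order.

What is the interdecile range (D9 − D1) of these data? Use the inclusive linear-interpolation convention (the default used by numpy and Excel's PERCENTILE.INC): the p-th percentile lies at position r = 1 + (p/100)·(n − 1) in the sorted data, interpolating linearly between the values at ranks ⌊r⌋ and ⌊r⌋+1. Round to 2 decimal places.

Sorted: 5, 10, 12, 25, 32, 33, 36, 37.
n = 8.
P10: r = 1.7; ranks 1–2 are 5, 10; interpolating gives 8.5.
P90: r = 7.3; ranks 7–8 are 36, 37; interpolating gives 36.3.
Difference: 36.3 − 8.5 = 27.8.

27.80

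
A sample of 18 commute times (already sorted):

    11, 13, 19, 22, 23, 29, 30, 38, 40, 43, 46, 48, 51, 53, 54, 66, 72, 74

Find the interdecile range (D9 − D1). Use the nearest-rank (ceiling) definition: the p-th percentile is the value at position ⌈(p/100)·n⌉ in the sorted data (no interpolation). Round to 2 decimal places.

n = 18.
P10: rank ⌈10/100·18⌉ = 2 → 13.
P90: rank ⌈90/100·18⌉ = 17 → 72.
Difference: 72 − 13 = 59.

59.00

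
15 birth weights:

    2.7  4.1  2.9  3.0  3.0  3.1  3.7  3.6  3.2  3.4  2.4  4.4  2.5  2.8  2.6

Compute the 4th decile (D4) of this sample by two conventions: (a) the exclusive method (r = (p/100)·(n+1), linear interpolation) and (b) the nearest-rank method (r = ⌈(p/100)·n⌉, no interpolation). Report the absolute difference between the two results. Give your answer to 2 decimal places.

Sorted: 2.4, 2.5, 2.6, 2.7, 2.8, 2.9, 3.0, 3.0, 3.1, 3.2, 3.4, 3.6, 3.7, 4.1, 4.4.
n = 15.
(a) r = 6.4; between ranks 6 (2.9) and 7 (3.0): 2.94.
(b) the nearest-rank method: rank 6 → 2.9.
|2.94 − 2.9| = 0.04.

0.04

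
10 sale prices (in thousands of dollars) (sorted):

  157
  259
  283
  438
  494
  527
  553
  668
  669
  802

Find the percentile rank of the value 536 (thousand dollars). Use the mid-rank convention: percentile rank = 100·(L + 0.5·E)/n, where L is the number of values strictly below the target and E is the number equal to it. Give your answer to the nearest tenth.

60.0

Count below 536: L = 6; count equal: E = 0; n = 10.
Percentile rank = 100·(6 + 0.5·0)/10 = 100·6/10 = 60.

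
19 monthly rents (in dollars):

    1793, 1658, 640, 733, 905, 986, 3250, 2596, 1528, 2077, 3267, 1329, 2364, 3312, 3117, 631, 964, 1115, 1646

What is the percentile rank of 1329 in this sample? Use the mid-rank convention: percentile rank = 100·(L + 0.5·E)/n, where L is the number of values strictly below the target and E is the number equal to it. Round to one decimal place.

39.5

Sorted: 631, 640, 733, 905, 964, 986, 1115, 1329, 1528, 1646, 1658, 1793, 2077, 2364, 2596, 3117, 3250, 3267, 3312.
Count below 1329: L = 7; count equal: E = 1; n = 19.
Percentile rank = 100·(7 + 0.5·1)/19 = 100·7.5/19 = 39.47.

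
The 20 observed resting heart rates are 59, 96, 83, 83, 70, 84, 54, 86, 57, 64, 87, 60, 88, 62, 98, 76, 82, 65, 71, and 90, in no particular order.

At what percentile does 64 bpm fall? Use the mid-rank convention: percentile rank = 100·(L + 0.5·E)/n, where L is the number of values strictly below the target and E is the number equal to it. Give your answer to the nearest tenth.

Sorted: 54, 57, 59, 60, 62, 64, 65, 70, 71, 76, 82, 83, 83, 84, 86, 87, 88, 90, 96, 98.
Count below 64: L = 5; count equal: E = 1; n = 20.
Percentile rank = 100·(5 + 0.5·1)/20 = 100·5.5/20 = 27.5.

27.5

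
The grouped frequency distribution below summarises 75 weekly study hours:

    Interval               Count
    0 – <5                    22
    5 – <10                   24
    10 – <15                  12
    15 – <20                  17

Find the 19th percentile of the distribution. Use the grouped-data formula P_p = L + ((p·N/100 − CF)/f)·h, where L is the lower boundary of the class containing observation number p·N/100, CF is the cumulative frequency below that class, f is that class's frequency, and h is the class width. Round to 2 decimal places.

3.24

N = 75; target position k = 19/100 · 75 = 14.25.
Cumulative frequencies: 22, 46, 58, 75.
Observation 14.25 falls in the class 0 – <5.
L = 0, CF = 0, f = 22, h = 5.
P19 = 0 + ((14.25 − 0)/22)·5 = 0 + 3.23864 = 3.23864.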